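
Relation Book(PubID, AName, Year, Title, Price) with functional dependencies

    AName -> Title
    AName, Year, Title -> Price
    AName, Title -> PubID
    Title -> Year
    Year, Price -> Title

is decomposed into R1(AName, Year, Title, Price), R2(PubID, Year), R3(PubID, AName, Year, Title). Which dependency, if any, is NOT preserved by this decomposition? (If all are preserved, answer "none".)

AName → Title lies within R1.
AName, Year, Title → Price lies within R1.
AName, Title → PubID lies within R3.
Title → Year lies within R1.
Year, Price → Title lies within R1.
Every dependency is enforceable on the fragments, so the decomposition is dependency-preserving.

none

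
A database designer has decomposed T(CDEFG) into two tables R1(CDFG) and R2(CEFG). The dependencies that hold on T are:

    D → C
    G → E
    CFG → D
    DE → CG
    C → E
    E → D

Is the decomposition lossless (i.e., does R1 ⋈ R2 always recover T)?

Common attributes: R1 ∩ R2 = {CFG}.
Closure of {CFG}: G → E applies, adding E; CFG → D applies, adding D. So (CFG)⁺ = {CDEFG}.
This closure contains every attribute of R1, so R1 ∩ R2 → R1. The join is lossless.

Yes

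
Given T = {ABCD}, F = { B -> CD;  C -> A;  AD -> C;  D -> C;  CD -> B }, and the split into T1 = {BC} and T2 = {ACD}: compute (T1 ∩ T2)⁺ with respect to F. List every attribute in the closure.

AC

T1 ∩ T2 = {C}.
C → A applies, adding A
Closure: {AC}.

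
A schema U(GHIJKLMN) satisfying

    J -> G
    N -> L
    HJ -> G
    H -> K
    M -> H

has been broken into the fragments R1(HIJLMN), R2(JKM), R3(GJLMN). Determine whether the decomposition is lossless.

Yes

Chase test. Columns are GHIJKLMN; row i has aⱼ where attribute j ∈ Ri, else bᵢⱼ.
Initial tableau (one row per fragment):
  row 1: b11 a2 a3 a4 b15 a6 a7 a8
  row 2: b21 b22 b23 a4 a5 b26 a7 b28
  row 3: a1 b32 b33 a4 b35 a6 a7 a8
Rows 1 and 2 agree on J; apply J→G and equate their G entries.
Rows 1 and 3 agree on J; apply J→G and equate their G entries.
Rows 1 and 2 agree on M; apply M→H and equate their H entries.
Rows 1 and 3 agree on M; apply M→H and equate their H entries.
Rows 1 and 2 agree on H; apply H→K and equate their K entries.
Rows 1 and 3 agree on H; apply H→K and equate their K entries.
Row 1 is now all distinguished symbols — the join is lossless.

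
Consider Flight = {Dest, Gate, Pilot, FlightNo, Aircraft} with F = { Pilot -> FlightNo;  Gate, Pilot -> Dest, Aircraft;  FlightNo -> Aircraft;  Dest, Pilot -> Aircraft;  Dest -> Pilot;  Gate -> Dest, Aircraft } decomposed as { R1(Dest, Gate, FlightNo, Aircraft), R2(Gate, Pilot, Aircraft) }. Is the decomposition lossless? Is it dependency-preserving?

Lossless test: (Gate, Aircraft)⁺ = {Dest, Gate, Pilot, FlightNo, Aircraft}, which contains all of one fragment — lossless.
Dependency preservation: the restricted closure of {Pilot} across the fragments never reaches {FlightNo}, so Pilot → FlightNo cannot be enforced without a join — not preserved.

lossless but not dependency-preserving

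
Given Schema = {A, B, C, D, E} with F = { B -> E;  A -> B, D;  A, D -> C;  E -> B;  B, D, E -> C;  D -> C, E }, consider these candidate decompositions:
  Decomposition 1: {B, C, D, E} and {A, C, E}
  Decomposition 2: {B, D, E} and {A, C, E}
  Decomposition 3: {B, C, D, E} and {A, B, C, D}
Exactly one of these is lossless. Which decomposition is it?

Decomposition 3

Decomposition 1: common = {C, E}, closure = {B, C, E} → lossy.
Decomposition 2: common = {E}, closure = {B, E} → lossy.
Decomposition 3: common = {B, C, D}, closure = {B, C, D, E} → lossless.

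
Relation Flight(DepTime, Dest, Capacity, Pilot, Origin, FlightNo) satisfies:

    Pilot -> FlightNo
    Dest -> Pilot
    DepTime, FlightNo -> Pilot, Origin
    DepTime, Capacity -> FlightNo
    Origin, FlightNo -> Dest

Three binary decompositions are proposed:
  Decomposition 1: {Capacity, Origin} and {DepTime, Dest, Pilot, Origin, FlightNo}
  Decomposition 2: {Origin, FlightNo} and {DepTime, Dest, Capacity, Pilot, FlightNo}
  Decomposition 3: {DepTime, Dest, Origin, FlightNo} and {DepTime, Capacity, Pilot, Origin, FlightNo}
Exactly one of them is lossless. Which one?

Decomposition 3

Decomposition 1: common = {Origin}, closure = {Origin} → lossy.
Decomposition 2: common = {FlightNo}, closure = {FlightNo} → lossy.
Decomposition 3: common = {DepTime, Origin, FlightNo}, closure = {DepTime, Dest, Pilot, Origin, FlightNo} → lossless.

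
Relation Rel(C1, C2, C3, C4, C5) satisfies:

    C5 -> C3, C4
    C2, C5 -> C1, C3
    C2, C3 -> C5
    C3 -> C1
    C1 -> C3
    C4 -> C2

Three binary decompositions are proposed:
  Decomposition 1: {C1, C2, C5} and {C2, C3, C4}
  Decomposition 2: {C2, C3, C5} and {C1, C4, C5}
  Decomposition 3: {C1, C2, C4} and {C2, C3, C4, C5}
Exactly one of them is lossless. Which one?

Decomposition 2

Decomposition 1: common = {C2}, closure = {C2} → lossy.
Decomposition 2: common = {C5}, closure = {C1, C2, C3, C4, C5} → lossless.
Decomposition 3: common = {C2, C4}, closure = {C2, C4} → lossy.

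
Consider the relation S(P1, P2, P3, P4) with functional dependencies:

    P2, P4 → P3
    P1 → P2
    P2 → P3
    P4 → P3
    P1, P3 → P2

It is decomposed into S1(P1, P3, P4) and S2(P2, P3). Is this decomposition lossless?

No

Common attributes: S1 ∩ S2 = {P3}.
No dependency enlarges {P3}, so (P3)⁺ = {P3}.
The closure contains neither all of S1 = {P1, P3, P4} nor all of S2 = {P2, P3}, so the common attributes are not a superkey of either fragment. The join is lossy.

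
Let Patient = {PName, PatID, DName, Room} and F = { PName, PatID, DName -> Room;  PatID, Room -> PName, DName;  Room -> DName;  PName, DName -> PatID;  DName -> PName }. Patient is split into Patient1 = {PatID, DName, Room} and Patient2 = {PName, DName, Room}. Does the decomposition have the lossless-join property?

Yes

Common attributes: Patient1 ∩ Patient2 = {DName, Room}.
Closure of {DName, Room}: DName → PName applies, adding PName; PName, DName → PatID applies, adding PatID. So (DName, Room)⁺ = {PName, PatID, DName, Room}.
This closure contains every attribute of Patient1, so Patient1 ∩ Patient2 → Patient1. The join is lossless.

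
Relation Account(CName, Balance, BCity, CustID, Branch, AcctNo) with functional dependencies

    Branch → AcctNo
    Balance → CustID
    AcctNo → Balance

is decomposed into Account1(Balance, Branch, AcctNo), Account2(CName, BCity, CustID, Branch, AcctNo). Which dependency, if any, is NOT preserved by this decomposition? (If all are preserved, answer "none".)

Check Balance → CustID: no single fragment contains all of {Balance, CustID}, and the restricted closure of {Balance} across the fragments never reaches {CustID}.
Branch → AcctNo is preserved.
AcctNo → Balance is preserved.

Balance → CustID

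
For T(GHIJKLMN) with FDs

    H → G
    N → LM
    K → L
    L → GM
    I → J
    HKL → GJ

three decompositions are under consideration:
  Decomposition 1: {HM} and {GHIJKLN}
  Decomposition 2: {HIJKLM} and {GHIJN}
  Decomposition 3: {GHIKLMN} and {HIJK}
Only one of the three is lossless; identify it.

Decomposition 1: common = {H}, closure = {GH} → lossy.
Decomposition 2: common = {HIJ}, closure = {GHIJ} → lossy.
Decomposition 3: common = {HIK}, closure = {GHIJKLM} → lossless.

Decomposition 3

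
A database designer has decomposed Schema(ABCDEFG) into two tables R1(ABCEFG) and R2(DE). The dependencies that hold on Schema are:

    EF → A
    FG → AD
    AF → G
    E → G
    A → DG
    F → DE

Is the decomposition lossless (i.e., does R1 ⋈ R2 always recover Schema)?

Common attributes: R1 ∩ R2 = {E}.
Closure of {E}: E → G applies, adding G. So (E)⁺ = {EG}.
The closure contains neither all of R1 = {ABCEFG} nor all of R2 = {DE}, so the common attributes are not a superkey of either fragment. The join is lossy.

No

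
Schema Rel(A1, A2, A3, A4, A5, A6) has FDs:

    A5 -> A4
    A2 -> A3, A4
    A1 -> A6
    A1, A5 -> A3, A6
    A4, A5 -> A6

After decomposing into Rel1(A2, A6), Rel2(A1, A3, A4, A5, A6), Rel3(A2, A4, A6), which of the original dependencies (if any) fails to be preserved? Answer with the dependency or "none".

Check A2 → A3, A4: no single fragment contains all of {A2, A3, A4}, and the restricted closure of {A2} across the fragments never reaches {A3, A4}.
A5 → A4 is preserved.
A1 → A6 is preserved.
A1, A5 → A3, A6 is preserved.
A4, A5 → A6 is preserved.

A2 -> A3, A4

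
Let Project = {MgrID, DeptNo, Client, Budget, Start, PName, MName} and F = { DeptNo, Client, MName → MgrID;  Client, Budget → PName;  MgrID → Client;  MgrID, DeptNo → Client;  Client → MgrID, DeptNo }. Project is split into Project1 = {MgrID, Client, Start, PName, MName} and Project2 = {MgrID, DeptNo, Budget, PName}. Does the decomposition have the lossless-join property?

Common attributes: Project1 ∩ Project2 = {MgrID, PName}.
Closure of {MgrID, PName}: MgrID → Client applies, adding Client; Client → MgrID, DeptNo applies, adding DeptNo. So (MgrID, PName)⁺ = {MgrID, DeptNo, Client, PName}.
The closure contains neither all of Project1 = {MgrID, Client, Start, PName, MName} nor all of Project2 = {MgrID, DeptNo, Budget, PName}, so the common attributes are not a superkey of either fragment. The join is lossy.

No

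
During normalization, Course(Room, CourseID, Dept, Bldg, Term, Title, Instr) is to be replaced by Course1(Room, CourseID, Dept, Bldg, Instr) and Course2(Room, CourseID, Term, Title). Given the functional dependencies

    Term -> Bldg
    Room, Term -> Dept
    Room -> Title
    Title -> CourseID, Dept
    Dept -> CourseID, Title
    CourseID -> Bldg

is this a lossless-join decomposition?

Common attributes: Course1 ∩ Course2 = {Room, CourseID}.
Closure of {Room, CourseID}: Room → Title applies, adding Title; Title → CourseID, Dept applies, adding Dept; CourseID → Bldg applies, adding Bldg. So (Room, CourseID)⁺ = {Room, CourseID, Dept, Bldg, Title}.
The closure contains neither all of Course1 = {Room, CourseID, Dept, Bldg, Instr} nor all of Course2 = {Room, CourseID, Term, Title}, so the common attributes are not a superkey of either fragment. The join is lossy.

No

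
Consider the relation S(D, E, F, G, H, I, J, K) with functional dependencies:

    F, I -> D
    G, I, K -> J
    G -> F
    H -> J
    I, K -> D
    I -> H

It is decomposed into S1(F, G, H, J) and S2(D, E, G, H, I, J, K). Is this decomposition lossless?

Yes

Common attributes: S1 ∩ S2 = {G, H, J}.
Closure of {G, H, J}: G → F applies, adding F. So (G, H, J)⁺ = {F, G, H, J}.
This closure contains every attribute of S1, so S1 ∩ S2 → S1. The join is lossless.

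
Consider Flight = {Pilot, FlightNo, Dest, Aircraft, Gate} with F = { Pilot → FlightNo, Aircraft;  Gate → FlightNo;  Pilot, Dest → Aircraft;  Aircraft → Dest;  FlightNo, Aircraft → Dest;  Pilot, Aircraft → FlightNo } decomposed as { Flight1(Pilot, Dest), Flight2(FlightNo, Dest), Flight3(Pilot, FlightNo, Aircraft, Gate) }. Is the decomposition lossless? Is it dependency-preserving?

Lossless test (chase): Rows 1 and 3 agree on Pilot; apply Pilot→FlightNo, Aircraft and equate their FlightNo, Aircraft entries. Rows 1 and 3 agree on Aircraft; apply Aircraft→Dest and equate their Dest entries. Row 3 is now all distinguished symbols — the join is lossless.
Dependency preservation: the restricted closure of {Aircraft} across the fragments never reaches {Dest}, so Aircraft → Dest cannot be enforced without a join — not preserved.

lossless but not dependency-preserving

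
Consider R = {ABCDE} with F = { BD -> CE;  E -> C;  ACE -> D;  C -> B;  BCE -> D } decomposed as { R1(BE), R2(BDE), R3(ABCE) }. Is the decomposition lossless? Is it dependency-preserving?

Lossless test (chase): Rows 1 and 2 agree on E; apply E→C and equate their C entries. Rows 1 and 3 agree on E; apply E→C and equate their C entries. Rows 1 and 2 agree on BCE; apply BCE→D and equate their D entries. Rows 1 and 3 agree on BCE; apply BCE→D and equate their D entries. Row 3 is now all distinguished symbols — the join is lossless.
Dependency preservation: BD → CE; ACE → D; BCE → D are not contained in any single fragment, but the restricted closure of each left-hand side across the fragments still reaches the right-hand side; the remaining FDs each lie inside some fragment. All dependencies are preserved.

lossless and dependency-preserving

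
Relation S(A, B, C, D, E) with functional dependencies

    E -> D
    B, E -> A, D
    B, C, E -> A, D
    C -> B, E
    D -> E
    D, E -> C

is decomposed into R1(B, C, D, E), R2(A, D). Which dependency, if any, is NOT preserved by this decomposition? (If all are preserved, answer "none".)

E → D lies within R1.
B, E → A, D: restricted closure across fragments reaches A, D.
B, C, E → A, D: restricted closure across fragments reaches A, D.
C → B, E lies within R1.
D → E lies within R1.
D, E → C lies within R1.
Every dependency is enforceable on the fragments, so the decomposition is dependency-preserving.

none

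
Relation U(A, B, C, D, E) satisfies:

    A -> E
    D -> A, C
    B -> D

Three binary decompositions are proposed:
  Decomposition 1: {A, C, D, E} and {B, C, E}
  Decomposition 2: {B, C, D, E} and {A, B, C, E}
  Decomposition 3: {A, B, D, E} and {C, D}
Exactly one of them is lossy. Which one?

Decomposition 1: common = {C, E}, closure = {C, E} → lossy.
Decomposition 2: common = {B, C, E}, closure = {A, B, C, D, E} → lossless.
Decomposition 3: common = {D}, closure = {A, C, D, E} → lossless.

Decomposition 1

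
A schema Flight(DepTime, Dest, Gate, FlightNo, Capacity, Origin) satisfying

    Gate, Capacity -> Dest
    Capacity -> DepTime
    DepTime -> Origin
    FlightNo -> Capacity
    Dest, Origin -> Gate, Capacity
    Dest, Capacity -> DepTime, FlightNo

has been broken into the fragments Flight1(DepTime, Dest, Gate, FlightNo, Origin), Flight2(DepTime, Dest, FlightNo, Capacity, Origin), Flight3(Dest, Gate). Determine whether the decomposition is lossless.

Chase test. Columns are DepTime, Dest, Gate, FlightNo, Capacity, Origin; row i has aⱼ where attribute j ∈ Flighti, else bᵢⱼ.
Initial tableau (one row per fragment):
  row 1: a1 a2 a3 a4 b15 a6
  row 2: a1 a2 b23 a4 a5 a6
  row 3: b31 a2 a3 b34 b35 b36
Rows 1 and 2 agree on FlightNo; apply FlightNo→Capacity and equate their Capacity entries.
Rows 1 and 2 agree on Dest, Origin; apply Dest, Origin→Gate, Capacity and equate their Gate, Capacity entries.
Row 1 is now all distinguished symbols — the join is lossless.

Yes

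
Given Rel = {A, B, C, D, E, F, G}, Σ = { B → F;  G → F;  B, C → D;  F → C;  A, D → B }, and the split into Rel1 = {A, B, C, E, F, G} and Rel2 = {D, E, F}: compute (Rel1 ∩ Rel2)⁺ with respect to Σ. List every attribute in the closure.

C, E, F

Rel1 ∩ Rel2 = {E, F}.
F → C applies, adding C
Closure: {C, E, F}.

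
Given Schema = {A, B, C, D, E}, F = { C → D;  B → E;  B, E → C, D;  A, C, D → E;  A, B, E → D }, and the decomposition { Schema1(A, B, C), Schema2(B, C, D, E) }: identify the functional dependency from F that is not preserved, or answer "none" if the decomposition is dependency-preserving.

Check A, C, D → E: no single fragment contains all of {A, C, D, E}, and the restricted closure of {A, C, D} across the fragments never reaches {E}.
C → D is preserved.
B → E is preserved.
B, E → C, D is preserved.
A, B, E → D is preserved.

A, C, D → E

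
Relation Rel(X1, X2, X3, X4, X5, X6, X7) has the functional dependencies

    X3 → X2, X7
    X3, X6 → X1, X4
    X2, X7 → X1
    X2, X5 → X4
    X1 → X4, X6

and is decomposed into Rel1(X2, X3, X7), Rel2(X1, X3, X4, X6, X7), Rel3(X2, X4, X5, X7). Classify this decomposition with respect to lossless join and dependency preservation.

lossy and not dependency-preserving

Lossless test (chase): Rows 1 and 2 agree on X3; apply X3→X2, X7 and equate their X2, X7 entries. Rows 1 and 2 agree on X2, X7; apply X2, X7→X1 and equate their X1 entries. Rows 1 and 3 agree on X2, X7; apply X2, X7→X1 and equate their X1 entries. Rows 1 and 2 agree on X1; apply X1→X4, X6 and equate their X4, X6 entries. Rows 1 and 3 agree on X1; apply X1→X4, X6 and equate their X4, X6 entries. No row becomes fully distinguished — the join is lossy.
Dependency preservation: the restricted closure of {X2, X7} across the fragments never reaches {X1}, so X2, X7 → X1 cannot be enforced without a join — not preserved.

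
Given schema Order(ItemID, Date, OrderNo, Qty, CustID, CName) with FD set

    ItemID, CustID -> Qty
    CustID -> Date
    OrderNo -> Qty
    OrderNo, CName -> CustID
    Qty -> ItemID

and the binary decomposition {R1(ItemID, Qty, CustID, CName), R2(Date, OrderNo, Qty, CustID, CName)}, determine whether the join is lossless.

Common attributes: R1 ∩ R2 = {Qty, CustID, CName}.
Closure of {Qty, CustID, CName}: CustID → Date applies, adding Date; Qty → ItemID applies, adding ItemID. So (Qty, CustID, CName)⁺ = {ItemID, Date, Qty, CustID, CName}.
This closure contains every attribute of R1, so R1 ∩ R2 → R1. The join is lossless.

Yes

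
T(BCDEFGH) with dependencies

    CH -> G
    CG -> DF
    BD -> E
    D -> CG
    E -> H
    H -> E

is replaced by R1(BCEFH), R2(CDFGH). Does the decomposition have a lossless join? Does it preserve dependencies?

Lossless test: (CFH)⁺ = {CDEFGH}, which contains all of one fragment — lossless.
Dependency preservation: the restricted closure of {BD} across the fragments never reaches {E}, so BD → E cannot be enforced without a join — not preserved.

lossless but not dependency-preserving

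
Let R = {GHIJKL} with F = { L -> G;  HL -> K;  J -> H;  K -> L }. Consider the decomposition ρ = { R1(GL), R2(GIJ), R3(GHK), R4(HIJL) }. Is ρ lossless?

No

Chase test. Columns are GHIJKL; row i has aⱼ where attribute j ∈ Ri, else bᵢⱼ.
Initial tableau (one row per fragment):
  row 1: a1 b12 b13 b14 b15 a6
  row 2: a1 b22 a3 a4 b25 b26
  row 3: a1 a2 b33 b34 a5 b36
  row 4: b41 a2 a3 a4 b45 a6
Rows 1 and 4 agree on L; apply L→G and equate their G entries.
Rows 2 and 4 agree on J; apply J→H and equate their H entries.
No row becomes fully distinguished — the join is lossy.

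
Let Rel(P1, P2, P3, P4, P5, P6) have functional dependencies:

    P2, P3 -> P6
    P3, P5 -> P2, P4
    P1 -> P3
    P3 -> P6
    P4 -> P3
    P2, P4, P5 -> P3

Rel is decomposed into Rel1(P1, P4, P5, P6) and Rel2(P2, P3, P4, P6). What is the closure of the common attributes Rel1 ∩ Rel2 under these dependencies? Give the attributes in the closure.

Rel1 ∩ Rel2 = {P4, P6}.
P4 → P3 applies, adding P3
Closure: {P3, P4, P6}.

P3, P4, P6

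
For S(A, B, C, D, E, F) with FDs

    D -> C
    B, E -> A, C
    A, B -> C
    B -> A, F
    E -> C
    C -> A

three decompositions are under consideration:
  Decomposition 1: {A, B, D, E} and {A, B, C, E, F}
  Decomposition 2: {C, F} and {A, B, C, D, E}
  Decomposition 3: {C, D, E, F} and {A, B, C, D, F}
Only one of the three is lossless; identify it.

Decomposition 1: common = {A, B, E}, closure = {A, B, C, E, F} → lossless.
Decomposition 2: common = {C}, closure = {A, C} → lossy.
Decomposition 3: common = {C, D, F}, closure = {A, C, D, F} → lossy.

Decomposition 1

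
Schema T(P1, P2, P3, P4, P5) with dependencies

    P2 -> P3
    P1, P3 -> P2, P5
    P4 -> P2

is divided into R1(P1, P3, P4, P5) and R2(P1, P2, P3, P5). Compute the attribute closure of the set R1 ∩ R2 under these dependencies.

P1, P2, P3, P5

R1 ∩ R2 = {P1, P3, P5}.
P1, P3 → P2, P5 applies, adding P2
Closure: {P1, P2, P3, P5}.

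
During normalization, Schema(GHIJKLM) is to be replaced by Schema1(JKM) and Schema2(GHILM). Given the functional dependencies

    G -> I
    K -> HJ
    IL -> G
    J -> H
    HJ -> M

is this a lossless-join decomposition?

No

Common attributes: Schema1 ∩ Schema2 = {M}.
No dependency enlarges {M}, so (M)⁺ = {M}.
The closure contains neither all of Schema1 = {JKM} nor all of Schema2 = {GHILM}, so the common attributes are not a superkey of either fragment. The join is lossy.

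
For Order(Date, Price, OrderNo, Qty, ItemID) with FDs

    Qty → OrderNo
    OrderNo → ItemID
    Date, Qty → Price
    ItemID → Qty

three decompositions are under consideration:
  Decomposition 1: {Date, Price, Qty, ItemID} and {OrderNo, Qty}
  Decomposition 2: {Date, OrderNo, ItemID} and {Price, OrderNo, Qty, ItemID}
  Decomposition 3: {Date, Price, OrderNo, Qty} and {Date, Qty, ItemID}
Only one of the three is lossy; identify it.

Decomposition 2

Decomposition 1: common = {Qty}, closure = {OrderNo, Qty, ItemID} → lossless.
Decomposition 2: common = {OrderNo, ItemID}, closure = {OrderNo, Qty, ItemID} → lossy.
Decomposition 3: common = {Date, Qty}, closure = {Date, Price, OrderNo, Qty, ItemID} → lossless.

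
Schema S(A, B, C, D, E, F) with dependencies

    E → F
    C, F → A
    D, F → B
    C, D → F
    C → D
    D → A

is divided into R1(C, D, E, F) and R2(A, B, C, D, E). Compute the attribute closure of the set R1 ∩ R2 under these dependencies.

A, B, C, D, E, F

R1 ∩ R2 = {C, D, E}.
E → F applies, adding F
C, F → A applies, adding A
D, F → B applies, adding B
Closure: {A, B, C, D, E, F}.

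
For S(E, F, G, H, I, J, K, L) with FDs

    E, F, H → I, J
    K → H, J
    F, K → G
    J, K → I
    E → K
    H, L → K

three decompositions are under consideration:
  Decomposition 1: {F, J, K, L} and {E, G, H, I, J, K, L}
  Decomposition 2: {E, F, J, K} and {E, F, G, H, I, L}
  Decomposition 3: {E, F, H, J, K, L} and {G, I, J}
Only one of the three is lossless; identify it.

Decomposition 1: common = {J, K, L}, closure = {H, I, J, K, L} → lossy.
Decomposition 2: common = {E, F}, closure = {E, F, G, H, I, J, K} → lossless.
Decomposition 3: common = {J}, closure = {J} → lossy.

Decomposition 2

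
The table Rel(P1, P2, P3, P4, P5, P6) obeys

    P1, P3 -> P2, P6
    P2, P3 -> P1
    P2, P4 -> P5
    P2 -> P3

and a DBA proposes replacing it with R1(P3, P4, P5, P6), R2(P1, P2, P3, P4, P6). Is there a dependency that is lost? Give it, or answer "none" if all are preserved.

P2, P4 -> P5

Check P2, P4 → P5: no single fragment contains all of {P2, P4, P5}, and the restricted closure of {P2, P4} across the fragments never reaches {P5}.
P1, P3 → P2, P6 is preserved.
P2, P3 → P1 is preserved.
P2 → P3 is preserved.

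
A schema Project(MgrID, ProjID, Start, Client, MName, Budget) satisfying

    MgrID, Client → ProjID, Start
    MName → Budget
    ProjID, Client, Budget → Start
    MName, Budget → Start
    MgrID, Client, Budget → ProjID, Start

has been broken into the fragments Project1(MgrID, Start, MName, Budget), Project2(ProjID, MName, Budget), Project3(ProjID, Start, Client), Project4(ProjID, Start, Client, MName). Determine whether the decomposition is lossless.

No

Chase test. Columns are MgrID, ProjID, Start, Client, MName, Budget; row i has aⱼ where attribute j ∈ Projecti, else bᵢⱼ.
Initial tableau (one row per fragment):
  row 1: a1 b12 a3 b14 a5 a6
  row 2: b21 a2 b23 b24 a5 a6
  row 3: b31 a2 a3 a4 b35 b36
  row 4: b41 a2 a3 a4 a5 b46
Rows 1 and 4 agree on MName; apply MName→Budget and equate their Budget entries.
Rows 1 and 2 agree on MName, Budget; apply MName, Budget→Start and equate their Start entries.
No row becomes fully distinguished — the join is lossy.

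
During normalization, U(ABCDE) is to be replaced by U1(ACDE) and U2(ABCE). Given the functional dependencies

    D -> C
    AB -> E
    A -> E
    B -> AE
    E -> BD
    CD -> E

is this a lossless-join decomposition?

Common attributes: U1 ∩ U2 = {ACE}.
Closure of {ACE}: E → BD applies, adding BD. So (ACE)⁺ = {ABCDE}.
This closure contains every attribute of U1, so U1 ∩ U2 → U1. The join is lossless.

Yes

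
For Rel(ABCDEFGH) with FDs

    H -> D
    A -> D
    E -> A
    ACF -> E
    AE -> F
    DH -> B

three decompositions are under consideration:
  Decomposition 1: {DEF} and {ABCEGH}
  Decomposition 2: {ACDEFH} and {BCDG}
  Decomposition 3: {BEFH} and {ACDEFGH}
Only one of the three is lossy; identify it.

Decomposition 2

Decomposition 1: common = {E}, closure = {ADEF} → lossless.
Decomposition 2: common = {CD}, closure = {CD} → lossy.
Decomposition 3: common = {EFH}, closure = {ABDEFH} → lossless.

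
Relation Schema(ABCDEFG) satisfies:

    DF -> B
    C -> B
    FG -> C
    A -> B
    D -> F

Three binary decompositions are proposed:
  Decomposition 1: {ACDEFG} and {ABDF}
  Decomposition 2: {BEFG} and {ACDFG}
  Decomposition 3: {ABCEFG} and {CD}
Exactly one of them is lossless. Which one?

Decomposition 1

Decomposition 1: common = {ADF}, closure = {ABDF} → lossless.
Decomposition 2: common = {FG}, closure = {BCFG} → lossy.
Decomposition 3: common = {C}, closure = {BC} → lossy.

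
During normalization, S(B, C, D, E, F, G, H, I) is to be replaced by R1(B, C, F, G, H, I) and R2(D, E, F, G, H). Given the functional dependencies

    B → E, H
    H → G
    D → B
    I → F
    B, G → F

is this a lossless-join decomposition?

Common attributes: R1 ∩ R2 = {F, G, H}.
No dependency enlarges {F, G, H}, so (F, G, H)⁺ = {F, G, H}.
The closure contains neither all of R1 = {B, C, F, G, H, I} nor all of R2 = {D, E, F, G, H}, so the common attributes are not a superkey of either fragment. The join is lossy.

No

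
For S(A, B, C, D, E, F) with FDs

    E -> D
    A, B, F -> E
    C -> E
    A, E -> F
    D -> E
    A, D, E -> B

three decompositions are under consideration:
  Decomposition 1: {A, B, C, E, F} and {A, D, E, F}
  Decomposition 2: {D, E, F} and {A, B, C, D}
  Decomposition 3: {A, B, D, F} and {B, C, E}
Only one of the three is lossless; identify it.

Decomposition 1: common = {A, E, F}, closure = {A, B, D, E, F} → lossless.
Decomposition 2: common = {D}, closure = {D, E} → lossy.
Decomposition 3: common = {B}, closure = {B} → lossy.

Decomposition 1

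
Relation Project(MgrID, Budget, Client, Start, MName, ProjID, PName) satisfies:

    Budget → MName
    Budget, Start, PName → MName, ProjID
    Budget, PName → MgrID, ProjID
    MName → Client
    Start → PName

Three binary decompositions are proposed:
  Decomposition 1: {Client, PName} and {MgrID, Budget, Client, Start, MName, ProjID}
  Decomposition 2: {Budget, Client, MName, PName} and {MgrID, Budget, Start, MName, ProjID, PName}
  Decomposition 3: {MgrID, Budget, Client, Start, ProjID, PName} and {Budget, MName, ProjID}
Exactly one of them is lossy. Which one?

Decomposition 1: common = {Client}, closure = {Client} → lossy.
Decomposition 2: common = {Budget, MName, PName}, closure = {MgrID, Budget, Client, MName, ProjID, PName} → lossless.
Decomposition 3: common = {Budget, ProjID}, closure = {Budget, Client, MName, ProjID} → lossless.

Decomposition 1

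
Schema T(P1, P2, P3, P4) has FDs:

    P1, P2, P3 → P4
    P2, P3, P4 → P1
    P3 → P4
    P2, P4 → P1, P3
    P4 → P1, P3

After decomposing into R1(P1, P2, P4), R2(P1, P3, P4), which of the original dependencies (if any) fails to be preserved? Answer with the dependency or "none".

none

P1, P2, P3 → P4: restricted closure across fragments reaches P4.
P2, P3, P4 → P1: restricted closure across fragments reaches P1.
P3 → P4 lies within R2.
P2, P4 → P1, P3: restricted closure across fragments reaches P1, P3.
P4 → P1, P3 lies within R2.
Every dependency is enforceable on the fragments, so the decomposition is dependency-preserving.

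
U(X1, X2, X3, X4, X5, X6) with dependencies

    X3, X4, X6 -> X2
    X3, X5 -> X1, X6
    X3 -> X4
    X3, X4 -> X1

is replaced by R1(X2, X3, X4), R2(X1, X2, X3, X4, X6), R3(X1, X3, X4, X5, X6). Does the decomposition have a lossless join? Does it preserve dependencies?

lossless and dependency-preserving

Lossless test (chase): Rows 2 and 3 agree on X3, X4, X6; apply X3, X4, X6→X2 and equate their X2 entries. Rows 1 and 2 agree on X3, X4; apply X3, X4→X1 and equate their X1 entries. Row 3 is now all distinguished symbols — the join is lossless.
Dependency preservation: every FD's attributes lie within a single fragment, so each can be enforced locally — preserved.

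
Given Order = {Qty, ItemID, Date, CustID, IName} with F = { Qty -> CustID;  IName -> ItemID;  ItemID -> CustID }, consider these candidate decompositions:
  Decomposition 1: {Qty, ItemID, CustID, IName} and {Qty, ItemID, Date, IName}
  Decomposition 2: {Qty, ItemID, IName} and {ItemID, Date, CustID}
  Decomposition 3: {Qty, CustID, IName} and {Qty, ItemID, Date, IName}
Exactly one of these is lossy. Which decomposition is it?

Decomposition 1: common = {Qty, ItemID, IName}, closure = {Qty, ItemID, CustID, IName} → lossless.
Decomposition 2: common = {ItemID}, closure = {ItemID, CustID} → lossy.
Decomposition 3: common = {Qty, IName}, closure = {Qty, ItemID, CustID, IName} → lossless.

Decomposition 2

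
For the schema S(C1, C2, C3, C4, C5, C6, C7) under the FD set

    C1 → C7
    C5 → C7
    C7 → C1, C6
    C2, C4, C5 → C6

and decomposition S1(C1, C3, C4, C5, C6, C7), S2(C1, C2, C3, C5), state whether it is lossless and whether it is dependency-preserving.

lossy but dependency-preserving

Lossless test: (C1, C3, C5)⁺ = {C1, C3, C5, C6, C7}, which is a superkey of neither fragment — lossy.
Dependency preservation: C2, C4, C5 → C6 is not contained in any single fragment, but the restricted closure of its left-hand side across the fragments still reaches the right-hand side; the remaining FDs each lie inside some fragment. All dependencies are preserved.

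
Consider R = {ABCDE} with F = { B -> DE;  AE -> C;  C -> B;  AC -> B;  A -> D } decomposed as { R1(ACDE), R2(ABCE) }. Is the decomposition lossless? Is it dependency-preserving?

lossless but not dependency-preserving

Lossless test: (ACE)⁺ = {ABCDE}, which contains all of one fragment — lossless.
Dependency preservation: the restricted closure of {B} across the fragments never reaches {DE}, so B → DE cannot be enforced without a join — not preserved.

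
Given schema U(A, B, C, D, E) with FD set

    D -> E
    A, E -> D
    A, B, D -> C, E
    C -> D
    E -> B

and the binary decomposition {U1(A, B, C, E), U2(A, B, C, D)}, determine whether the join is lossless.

Common attributes: U1 ∩ U2 = {A, B, C}.
Closure of {A, B, C}: C → D applies, adding D; D → E applies, adding E. So (A, B, C)⁺ = {A, B, C, D, E}.
This closure contains every attribute of U1, so U1 ∩ U2 → U1. The join is lossless.

Yes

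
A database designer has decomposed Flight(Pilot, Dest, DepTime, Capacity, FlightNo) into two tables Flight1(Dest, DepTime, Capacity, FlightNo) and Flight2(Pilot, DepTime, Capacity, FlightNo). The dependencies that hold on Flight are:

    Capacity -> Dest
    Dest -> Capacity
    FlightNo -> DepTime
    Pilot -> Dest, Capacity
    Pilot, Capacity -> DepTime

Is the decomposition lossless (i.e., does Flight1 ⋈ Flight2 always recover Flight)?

Common attributes: Flight1 ∩ Flight2 = {DepTime, Capacity, FlightNo}.
Closure of {DepTime, Capacity, FlightNo}: Capacity → Dest applies, adding Dest. So (DepTime, Capacity, FlightNo)⁺ = {Dest, DepTime, Capacity, FlightNo}.
This closure contains every attribute of Flight1, so Flight1 ∩ Flight2 → Flight1. The join is lossless.

Yes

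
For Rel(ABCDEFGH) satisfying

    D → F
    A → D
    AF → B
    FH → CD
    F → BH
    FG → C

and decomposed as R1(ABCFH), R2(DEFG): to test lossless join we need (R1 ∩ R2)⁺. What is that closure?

R1 ∩ R2 = {F}.
F → BH applies, adding BH
FH → CD applies, adding CD
Closure: {BCDFH}.

BCDFH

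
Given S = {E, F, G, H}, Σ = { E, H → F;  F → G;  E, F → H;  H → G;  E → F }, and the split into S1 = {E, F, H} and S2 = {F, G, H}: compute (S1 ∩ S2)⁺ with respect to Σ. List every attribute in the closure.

S1 ∩ S2 = {F, H}.
F → G applies, adding G
Closure: {F, G, H}.

F, G, H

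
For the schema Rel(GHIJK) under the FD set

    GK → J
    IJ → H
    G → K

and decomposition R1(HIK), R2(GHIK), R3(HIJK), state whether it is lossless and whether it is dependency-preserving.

lossy and not dependency-preserving

Lossless test (chase): applying each FD to every pair of rows produces no changes in the tableau, so no row becomes fully distinguished — the join is lossy.
Dependency preservation: the restricted closure of {GK} across the fragments never reaches {J}, so GK → J cannot be enforced without a join — not preserved.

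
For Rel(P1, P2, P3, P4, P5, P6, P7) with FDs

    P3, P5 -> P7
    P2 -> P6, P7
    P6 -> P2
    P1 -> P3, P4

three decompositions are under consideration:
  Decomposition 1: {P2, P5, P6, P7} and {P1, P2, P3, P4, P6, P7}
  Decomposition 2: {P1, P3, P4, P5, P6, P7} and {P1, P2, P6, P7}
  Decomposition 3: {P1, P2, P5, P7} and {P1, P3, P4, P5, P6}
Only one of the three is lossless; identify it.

Decomposition 2

Decomposition 1: common = {P2, P6, P7}, closure = {P2, P6, P7} → lossy.
Decomposition 2: common = {P1, P6, P7}, closure = {P1, P2, P3, P4, P6, P7} → lossless.
Decomposition 3: common = {P1, P5}, closure = {P1, P3, P4, P5, P7} → lossy.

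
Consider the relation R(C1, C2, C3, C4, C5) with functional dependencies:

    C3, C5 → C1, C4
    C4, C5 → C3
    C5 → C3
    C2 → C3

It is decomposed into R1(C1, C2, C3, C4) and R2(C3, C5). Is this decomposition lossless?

Common attributes: R1 ∩ R2 = {C3}.
No dependency enlarges {C3}, so (C3)⁺ = {C3}.
The closure contains neither all of R1 = {C1, C2, C3, C4} nor all of R2 = {C3, C5}, so the common attributes are not a superkey of either fragment. The join is lossy.

No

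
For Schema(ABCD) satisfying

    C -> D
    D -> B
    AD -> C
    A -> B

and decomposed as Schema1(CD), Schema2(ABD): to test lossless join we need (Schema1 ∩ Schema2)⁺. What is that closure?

Schema1 ∩ Schema2 = {D}.
D → B applies, adding B
Closure: {BD}.

BD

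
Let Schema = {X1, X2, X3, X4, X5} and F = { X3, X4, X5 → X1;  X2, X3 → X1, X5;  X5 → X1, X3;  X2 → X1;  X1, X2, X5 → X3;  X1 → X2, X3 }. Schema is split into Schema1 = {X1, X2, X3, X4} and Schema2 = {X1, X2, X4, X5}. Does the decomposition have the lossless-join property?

Yes

Common attributes: Schema1 ∩ Schema2 = {X1, X2, X4}.
Closure of {X1, X2, X4}: X1 → X2, X3 applies, adding X3; X2, X3 → X1, X5 applies, adding X5. So (X1, X2, X4)⁺ = {X1, X2, X3, X4, X5}.
This closure contains every attribute of Schema1, so Schema1 ∩ Schema2 → Schema1. The join is lossless.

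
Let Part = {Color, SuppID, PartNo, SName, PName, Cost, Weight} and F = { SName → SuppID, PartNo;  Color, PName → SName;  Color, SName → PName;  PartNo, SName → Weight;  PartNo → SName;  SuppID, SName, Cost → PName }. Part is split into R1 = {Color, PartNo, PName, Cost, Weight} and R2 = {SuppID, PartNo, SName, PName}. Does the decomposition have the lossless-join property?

Common attributes: R1 ∩ R2 = {PartNo, PName}.
Closure of {PartNo, PName}: PartNo → SName applies, adding SName; SName → SuppID, PartNo applies, adding SuppID; PartNo, SName → Weight applies, adding Weight. So (PartNo, PName)⁺ = {SuppID, PartNo, SName, PName, Weight}.
This closure contains every attribute of R2, so R1 ∩ R2 → R2. The join is lossless.

Yes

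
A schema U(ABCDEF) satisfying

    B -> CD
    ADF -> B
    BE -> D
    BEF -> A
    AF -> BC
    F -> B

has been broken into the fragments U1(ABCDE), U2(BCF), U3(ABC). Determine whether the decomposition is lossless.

No

Chase test. Columns are ABCDEF; row i has aⱼ where attribute j ∈ Ui, else bᵢⱼ.
Initial tableau (one row per fragment):
  row 1: a1 a2 a3 a4 a5 b16
  row 2: b21 a2 a3 b24 b25 a6
  row 3: a1 a2 a3 b34 b35 b36
Rows 1 and 2 agree on B; apply B→CD and equate their CD entries.
Rows 1 and 3 agree on B; apply B→CD and equate their CD entries.
No row becomes fully distinguished — the join is lossy.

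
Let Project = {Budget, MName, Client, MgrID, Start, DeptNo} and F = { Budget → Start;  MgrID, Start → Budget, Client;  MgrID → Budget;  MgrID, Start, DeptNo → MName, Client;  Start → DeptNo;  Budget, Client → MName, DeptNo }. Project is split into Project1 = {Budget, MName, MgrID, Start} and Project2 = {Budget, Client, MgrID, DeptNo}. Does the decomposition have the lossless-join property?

Yes

Common attributes: Project1 ∩ Project2 = {Budget, MgrID}.
Closure of {Budget, MgrID}: Budget → Start applies, adding Start; MgrID, Start → Budget, Client applies, adding Client; Start → DeptNo applies, adding DeptNo; Budget, Client → MName, DeptNo applies, adding MName. So (Budget, MgrID)⁺ = {Budget, MName, Client, MgrID, Start, DeptNo}.
This closure contains every attribute of Project1, so Project1 ∩ Project2 → Project1. The join is lossless.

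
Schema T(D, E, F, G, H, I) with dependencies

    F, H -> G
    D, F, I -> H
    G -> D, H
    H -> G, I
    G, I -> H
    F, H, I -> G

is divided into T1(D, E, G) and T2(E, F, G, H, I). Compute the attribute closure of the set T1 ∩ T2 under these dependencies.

D, E, G, H, I

T1 ∩ T2 = {E, G}.
G → D, H applies, adding D, H
H → G, I applies, adding I
Closure: {D, E, G, H, I}.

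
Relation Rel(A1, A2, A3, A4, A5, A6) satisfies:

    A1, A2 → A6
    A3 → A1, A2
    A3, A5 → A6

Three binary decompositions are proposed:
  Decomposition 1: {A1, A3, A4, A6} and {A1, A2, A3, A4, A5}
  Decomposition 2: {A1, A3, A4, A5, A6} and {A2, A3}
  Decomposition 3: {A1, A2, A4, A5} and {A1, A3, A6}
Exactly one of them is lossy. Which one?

Decomposition 3

Decomposition 1: common = {A1, A3, A4}, closure = {A1, A2, A3, A4, A6} → lossless.
Decomposition 2: common = {A3}, closure = {A1, A2, A3, A6} → lossless.
Decomposition 3: common = {A1}, closure = {A1} → lossy.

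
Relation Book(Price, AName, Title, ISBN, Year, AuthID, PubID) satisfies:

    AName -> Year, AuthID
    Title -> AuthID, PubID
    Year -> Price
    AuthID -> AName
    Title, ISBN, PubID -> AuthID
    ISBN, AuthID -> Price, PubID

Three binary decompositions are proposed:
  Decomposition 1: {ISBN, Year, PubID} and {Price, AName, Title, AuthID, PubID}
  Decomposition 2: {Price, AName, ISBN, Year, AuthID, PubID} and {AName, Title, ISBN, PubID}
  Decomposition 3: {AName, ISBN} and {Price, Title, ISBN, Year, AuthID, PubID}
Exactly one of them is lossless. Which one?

Decomposition 1: common = {PubID}, closure = {PubID} → lossy.
Decomposition 2: common = {AName, ISBN, PubID}, closure = {Price, AName, ISBN, Year, AuthID, PubID} → lossless.
Decomposition 3: common = {ISBN}, closure = {ISBN} → lossy.

Decomposition 2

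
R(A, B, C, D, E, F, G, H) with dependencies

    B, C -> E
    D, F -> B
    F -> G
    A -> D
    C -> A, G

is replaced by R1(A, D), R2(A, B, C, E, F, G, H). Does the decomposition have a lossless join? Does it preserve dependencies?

lossless but not dependency-preserving

Lossless test: (A)⁺ = {A, D}, which contains all of one fragment — lossless.
Dependency preservation: the restricted closure of {D, F} across the fragments never reaches {B}, so D, F → B cannot be enforced without a join — not preserved.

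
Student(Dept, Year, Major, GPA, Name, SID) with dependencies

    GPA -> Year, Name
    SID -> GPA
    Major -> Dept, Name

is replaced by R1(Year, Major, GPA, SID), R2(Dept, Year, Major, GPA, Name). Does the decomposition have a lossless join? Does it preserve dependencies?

lossless and dependency-preserving

Lossless test: (Year, Major, GPA)⁺ = {Dept, Year, Major, GPA, Name}, which contains all of one fragment — lossless.
Dependency preservation: every FD's attributes lie within a single fragment, so each can be enforced locally — preserved.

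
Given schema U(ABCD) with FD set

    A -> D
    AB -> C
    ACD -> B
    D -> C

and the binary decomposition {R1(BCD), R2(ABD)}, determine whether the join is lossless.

Yes

Common attributes: R1 ∩ R2 = {BD}.
Closure of {BD}: D → C applies, adding C. So (BD)⁺ = {BCD}.
This closure contains every attribute of R1, so R1 ∩ R2 → R1. The join is lossless.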